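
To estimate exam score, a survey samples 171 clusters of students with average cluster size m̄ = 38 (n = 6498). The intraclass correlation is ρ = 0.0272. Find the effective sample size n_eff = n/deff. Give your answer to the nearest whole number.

3239

deff = 1 + (38 − 1)·0.0272 = 1 + 1.0064 = 2.0064.
n_eff = 6498 / 2.0064 = 3239.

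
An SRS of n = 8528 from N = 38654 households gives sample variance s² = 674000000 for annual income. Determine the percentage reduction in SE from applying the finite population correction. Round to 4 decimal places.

11.7177

f = n/N = 8528/38654 = 0.22062400.
SE_no-fpc = √(s²/n) = 281.12946; SE_fpc = √((1−f)s²/n) = 248.18748.
Ratio = √(1−f) = 0.88282275. Reduction = 100·(1 − 0.88282275) = 11.7177%.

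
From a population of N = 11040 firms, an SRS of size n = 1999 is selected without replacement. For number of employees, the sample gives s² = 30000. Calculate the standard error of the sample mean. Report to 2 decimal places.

3.51

Under SRS without replacement, Var(ȳ) = (1 − f)·s²/n with f = n/N = 1999/11040 = 0.18106884.
Var(ȳ) = (1 − 0.18106884)·30000/1999 = 0.81893116·15.007504 = 12.290112.
SE(ȳ) = √(12.290112) = 3.51.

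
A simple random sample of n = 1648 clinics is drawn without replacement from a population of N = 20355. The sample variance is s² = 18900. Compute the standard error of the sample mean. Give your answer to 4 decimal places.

3.2465

Under SRS without replacement, Var(ȳ) = (1 − f)·s²/n with f = n/N = 1648/20355 = 0.08096291.
Var(ȳ) = (1 − 0.08096291)·18900/1648 = 0.91903709·11.468447 = 10.539928.
SE(ȳ) = √(10.539928) = 3.2465.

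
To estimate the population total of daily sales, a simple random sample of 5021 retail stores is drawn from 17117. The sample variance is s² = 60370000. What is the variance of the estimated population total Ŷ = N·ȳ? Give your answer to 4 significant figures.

2.489 × 10^12

Var(Ŷ) = N²·Var(ȳ) = N²·(1 − n/N)·s²/n.
f = 5021/17117 = 0.29333411; Var(ȳ) = 0.70666589·60370000/5021 = 8496.5982.
Var(Ŷ) = 17117² · 8496.5982 = 2.4894327 × 10^12.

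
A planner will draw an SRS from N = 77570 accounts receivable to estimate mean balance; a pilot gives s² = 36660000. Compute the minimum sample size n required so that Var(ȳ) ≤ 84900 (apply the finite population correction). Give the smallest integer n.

430

Without fpc, n₀ = s²/D = 36660000/84900 = 431.8021.
With fpc, (1 − n/N)·s²/n ≤ D requires n ≥ n₀/(1 + n₀/N) = 431.8021/(1 + 431.8021/77570) = 429.4117.
Rounding up, n = 430.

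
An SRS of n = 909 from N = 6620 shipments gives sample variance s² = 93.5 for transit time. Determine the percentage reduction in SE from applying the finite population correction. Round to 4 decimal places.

7.1190

f = n/N = 909/6620 = 0.13731118.
SE_no-fpc = √(s²/n) = 0.32071839; SE_fpc = √((1−f)s²/n) = 0.29788659.
Ratio = √(1−f) = 0.92881043. Reduction = 100·(1 − 0.92881043) = 7.1190%.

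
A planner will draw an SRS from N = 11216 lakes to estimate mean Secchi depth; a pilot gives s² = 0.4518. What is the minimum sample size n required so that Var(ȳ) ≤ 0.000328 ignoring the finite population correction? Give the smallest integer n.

Without fpc, n₀ = s²/D = 0.4518/0.000328 = 1377.4390.
Rounding up, n = 1378.

1378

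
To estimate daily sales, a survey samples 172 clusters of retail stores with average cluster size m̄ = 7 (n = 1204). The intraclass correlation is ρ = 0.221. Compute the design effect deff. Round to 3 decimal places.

2.326

deff = 1 + (7 − 1)·0.221 = 1 + 1.326 = 2.326.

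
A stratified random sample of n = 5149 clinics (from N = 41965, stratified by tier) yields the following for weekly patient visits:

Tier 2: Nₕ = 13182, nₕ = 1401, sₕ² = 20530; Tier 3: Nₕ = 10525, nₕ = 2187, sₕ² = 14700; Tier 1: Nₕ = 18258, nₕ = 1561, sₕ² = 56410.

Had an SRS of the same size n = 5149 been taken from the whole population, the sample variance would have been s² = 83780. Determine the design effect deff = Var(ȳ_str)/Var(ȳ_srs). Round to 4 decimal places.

Var(ȳ_str) = Σ Wₕ²(1−fₕ)sₕ²/nₕ with Wₕ = Nₕ/41965:
  Tier 2: (13182/41965)²·(1−1401/13182)·20530/1401 = 1.29223
  Tier 3: (10525/41965)²·(1−2187/10525)·14700/2187 = 0.33494854
  Tier 1: (18258/41965)²·(1−1561/18258)·56410/1561 = 6.2556205
  → Var(ȳ_str) = 7.882799.
Var(ȳ_srs) = (1 − 5149/41965)·83780/5149 = 14.274695.
deff = 7.882799 / 14.274695 = 0.5522.

0.5522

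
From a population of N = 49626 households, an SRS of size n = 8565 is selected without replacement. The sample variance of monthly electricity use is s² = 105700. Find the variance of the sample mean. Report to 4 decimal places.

Under SRS without replacement, Var(ȳ) = (1 − f)·s²/n with f = n/N = 8565/49626 = 0.17259098.
Var(ȳ) = (1 − 0.17259098)·105700/8565 = 0.82740902·12.340922 = 10.21099.

10.2110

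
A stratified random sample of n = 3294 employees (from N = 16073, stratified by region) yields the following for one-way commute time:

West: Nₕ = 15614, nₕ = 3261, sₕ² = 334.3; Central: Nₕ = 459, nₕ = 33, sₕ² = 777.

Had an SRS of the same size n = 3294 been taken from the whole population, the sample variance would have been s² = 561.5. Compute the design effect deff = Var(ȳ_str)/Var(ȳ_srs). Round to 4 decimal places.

0.6962

Var(ȳ_str) = Σ Wₕ²(1−fₕ)sₕ²/nₕ with Wₕ = Nₕ/16073:
  West: (15614/16073)²·(1−3261/15614)·334.3/3261 = 0.076538211
  Central: (459/16073)²·(1−33/459)·777/33 = 0.01782114
  → Var(ȳ_str) = 0.094359351.
Var(ȳ_srs) = (1 − 3294/16073)·561.5/3294 = 0.13552708.
deff = 0.094359351 / 0.13552708 = 0.6962.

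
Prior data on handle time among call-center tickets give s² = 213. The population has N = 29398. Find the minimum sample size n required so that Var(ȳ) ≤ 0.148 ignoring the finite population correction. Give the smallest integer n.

Without fpc, n₀ = s²/D = 213/0.148 = 1439.1892.
Rounding up, n = 1440.

1440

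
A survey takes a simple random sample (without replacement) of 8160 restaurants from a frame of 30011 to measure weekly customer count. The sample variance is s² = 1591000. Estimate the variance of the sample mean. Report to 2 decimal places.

Under SRS without replacement, Var(ȳ) = (1 − f)·s²/n with f = n/N = 8160/30011 = 0.27190030.
Var(ȳ) = (1 − 0.27190030)·1591000/8160 = 0.72809970·194.97549 = 141.9616.

141.96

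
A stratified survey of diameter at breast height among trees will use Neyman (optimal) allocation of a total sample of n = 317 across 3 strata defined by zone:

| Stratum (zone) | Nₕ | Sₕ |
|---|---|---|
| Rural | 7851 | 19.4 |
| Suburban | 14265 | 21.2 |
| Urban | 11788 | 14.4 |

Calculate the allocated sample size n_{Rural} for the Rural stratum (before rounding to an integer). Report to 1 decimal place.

Neyman allocation: nₕ = n·NₕSₕ / Σⱼ NⱼSⱼ.
Σ NⱼSⱼ = 7851·19.4 + 14265·21.2 + 11788·14.4 = 624474.6.
n_{Rural} = 317·7851·19.4 / 624474.6 = 77.3.

77.3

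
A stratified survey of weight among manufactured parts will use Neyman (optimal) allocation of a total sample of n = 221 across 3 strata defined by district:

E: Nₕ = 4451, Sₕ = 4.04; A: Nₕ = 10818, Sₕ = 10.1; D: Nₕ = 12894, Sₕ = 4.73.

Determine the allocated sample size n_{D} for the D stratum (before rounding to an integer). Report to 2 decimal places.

Neyman allocation: nₕ = n·NₕSₕ / Σⱼ NⱼSⱼ.
Σ NⱼSⱼ = 4451·4.04 + 10818·10.1 + 12894·4.73 = 188232.46.
n_{D} = 221·12894·4.73 / 188232.46 = 71.61.

71.61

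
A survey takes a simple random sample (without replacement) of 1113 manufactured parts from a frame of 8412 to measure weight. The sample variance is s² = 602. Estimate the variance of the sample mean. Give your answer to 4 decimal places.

Under SRS without replacement, Var(ȳ) = (1 − f)·s²/n with f = n/N = 1113/8412 = 0.13231098.
Var(ȳ) = (1 − 0.13231098)·602/1113 = 0.86768902·0.5408805 = 0.46931607.

0.4693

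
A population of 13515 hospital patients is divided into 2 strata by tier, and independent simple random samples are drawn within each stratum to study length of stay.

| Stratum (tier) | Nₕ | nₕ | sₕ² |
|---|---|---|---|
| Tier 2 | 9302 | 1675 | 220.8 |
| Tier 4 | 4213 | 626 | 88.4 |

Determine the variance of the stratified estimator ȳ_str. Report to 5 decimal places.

0.06288

Var(ȳ_str) = Σₕ Wₕ²(1 − fₕ)sₕ²/nₕ with Wₕ = Nₕ/N, N = 13515.
Tier 2: Wₕ = 0.68827229; term = 0.68827229²·(1 − 0.18006880)·220.8/1675 = 0.051201448.
Tier 4: Wₕ = 0.31172771; term = 0.31172771²·(1 − 0.14858770)·88.4/626 = 0.011683384.
Sum = 0.062884832.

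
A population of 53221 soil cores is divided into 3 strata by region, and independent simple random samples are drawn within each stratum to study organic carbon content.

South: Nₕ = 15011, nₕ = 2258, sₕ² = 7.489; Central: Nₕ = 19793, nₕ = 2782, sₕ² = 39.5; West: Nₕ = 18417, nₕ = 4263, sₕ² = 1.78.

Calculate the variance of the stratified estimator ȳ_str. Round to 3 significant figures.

0.00195

Var(ȳ_str) = Σₕ Wₕ²(1 − fₕ)sₕ²/nₕ with Wₕ = Nₕ/N, N = 53221.
South: Wₕ = 0.28205032; term = 0.28205032²·(1 − 0.15042302)·7.489/2258 = 2.2415881 × 10^-4.
Central: Wₕ = 0.37190207; term = 0.37190207²·(1 − 0.14055474)·39.5/2782 = 0.0016877782.
West: Wₕ = 0.34604761; term = 0.34604761²·(1 − 0.23147092)·1.78/4263 = 3.8427018 × 10^-5.
Sum = 0.001950364.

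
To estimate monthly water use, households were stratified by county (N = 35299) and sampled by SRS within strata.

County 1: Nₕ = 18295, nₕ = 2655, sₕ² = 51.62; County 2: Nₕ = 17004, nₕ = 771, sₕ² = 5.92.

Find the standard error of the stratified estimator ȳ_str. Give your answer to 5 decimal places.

0.07852

Var(ȳ_str) = Σₕ Wₕ²(1 − fₕ)sₕ²/nₕ with Wₕ = Nₕ/N, N = 35299.
County 1: Wₕ = 0.51828664; term = 0.51828664²·(1 − 0.14512162)·51.62/2655 = 0.0044647571.
County 2: Wₕ = 0.48171336; term = 0.48171336²·(1 − 0.04534227)·5.92/771 = 0.0017009534.
Sum = 0.0061657105.
SE = √(0.0061657105) = 0.07852.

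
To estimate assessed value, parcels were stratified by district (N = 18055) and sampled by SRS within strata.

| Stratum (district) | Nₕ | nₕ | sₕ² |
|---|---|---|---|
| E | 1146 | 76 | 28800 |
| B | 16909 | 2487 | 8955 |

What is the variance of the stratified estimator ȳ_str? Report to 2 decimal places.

Var(ȳ_str) = Σₕ Wₕ²(1 − fₕ)sₕ²/nₕ with Wₕ = Nₕ/N, N = 18055.
E: Wₕ = 0.06347272; term = 0.06347272²·(1 − 0.06631763)·28800/76 = 1.425451.
B: Wₕ = 0.93652728; term = 0.93652728²·(1 − 0.14708144)·8955/2487 = 2.6936318.
Sum = 4.1190828.

4.12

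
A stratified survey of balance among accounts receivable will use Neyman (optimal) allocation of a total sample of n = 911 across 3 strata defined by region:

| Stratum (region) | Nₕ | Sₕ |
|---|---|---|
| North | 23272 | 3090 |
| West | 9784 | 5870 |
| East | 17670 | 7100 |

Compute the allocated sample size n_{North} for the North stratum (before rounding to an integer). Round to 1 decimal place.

Neyman allocation: nₕ = n·NₕSₕ / Σⱼ NⱼSⱼ.
Σ NⱼSⱼ = 23272·3090 + 9784·5870 + 17670·7100 = 2.5479956 × 10^8.
n_{North} = 911·23272·3090 / (2.5479956 × 10^8) = 257.1.

257.1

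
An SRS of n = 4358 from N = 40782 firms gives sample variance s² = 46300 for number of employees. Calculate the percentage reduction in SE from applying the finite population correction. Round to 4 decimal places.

5.4940

f = n/N = 4358/40782 = 0.10686087.
SE_no-fpc = √(s²/n) = 3.2594692; SE_fpc = √((1−f)s²/n) = 3.0803952.
Ratio = √(1−f) = 0.94506038. Reduction = 100·(1 − 0.94506038) = 5.4940%.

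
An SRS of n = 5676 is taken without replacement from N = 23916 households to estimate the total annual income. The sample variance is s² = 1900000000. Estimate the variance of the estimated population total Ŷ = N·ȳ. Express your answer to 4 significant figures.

Var(Ŷ) = N²·Var(ȳ) = N²·(1 − n/N)·s²/n.
f = 5676/23916 = 0.23733066; Var(ȳ) = 0.76266934·1900000000/5676 = 255298.05.
Var(Ŷ) = 23916² · 255298.05 = 1.4602412 × 10^14.

1.460 × 10^14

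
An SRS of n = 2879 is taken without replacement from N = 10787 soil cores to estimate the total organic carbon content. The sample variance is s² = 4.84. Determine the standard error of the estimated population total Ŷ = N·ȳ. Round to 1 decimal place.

Var(Ŷ) = N²·Var(ȳ) = N²·(1 − n/N)·s²/n.
f = 2879/10787 = 0.26689534; Var(ȳ) = 0.73310466·4.84/2879 = 0.001232451.
Var(Ŷ) = 10787² · 0.001232451 = 143407.22.
SE(Ŷ) = √(143407.22) = 378.7.

378.7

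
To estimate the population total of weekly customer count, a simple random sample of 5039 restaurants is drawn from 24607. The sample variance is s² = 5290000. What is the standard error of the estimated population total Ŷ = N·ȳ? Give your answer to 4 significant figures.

Var(Ŷ) = N²·Var(ȳ) = N²·(1 − n/N)·s²/n.
f = 5039/24607 = 0.20477913; Var(ȳ) = 0.79522087·5290000/5039 = 834.83199.
Var(Ŷ) = 24607² · 834.83199 = 5.0549448 × 10^11.
SE(Ŷ) = √(5.0549448 × 10^11) = 711000.

711000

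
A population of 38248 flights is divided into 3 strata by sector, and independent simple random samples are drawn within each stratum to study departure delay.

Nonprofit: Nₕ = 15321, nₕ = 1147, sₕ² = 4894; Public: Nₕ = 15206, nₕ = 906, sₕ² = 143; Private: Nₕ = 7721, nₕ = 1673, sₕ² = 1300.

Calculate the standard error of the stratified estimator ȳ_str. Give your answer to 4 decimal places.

0.8256

Var(ȳ_str) = Σₕ Wₕ²(1 − fₕ)sₕ²/nₕ with Wₕ = Nₕ/N, N = 38248.
Nonprofit: Wₕ = 0.40056996; term = 0.40056996²·(1 − 0.07486456)·4894/1147 = 0.63337749.
Public: Wₕ = 0.39756327; term = 0.39756327²·(1 − 0.05958174)·143/906 = 0.023460724.
Private: Wₕ = 0.20186676; term = 0.20186676²·(1 − 0.21668178)·1300/1673 = 0.024803632.
Sum = 0.68164185.
SE = √(0.68164185) = 0.8256.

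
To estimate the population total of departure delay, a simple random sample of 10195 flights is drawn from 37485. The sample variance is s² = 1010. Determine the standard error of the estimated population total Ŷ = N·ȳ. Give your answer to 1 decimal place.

Var(Ŷ) = N²·Var(ȳ) = N²·(1 − n/N)·s²/n.
f = 10195/37485 = 0.27197546; Var(ȳ) = 0.72802454·1010/10195 = 0.07212406.
Var(Ŷ) = 37485² · 0.07212406 = 1.0134334 × 10^8.
SE(Ŷ) = √(1.0134334 × 10^8) = 10066.9.

10066.9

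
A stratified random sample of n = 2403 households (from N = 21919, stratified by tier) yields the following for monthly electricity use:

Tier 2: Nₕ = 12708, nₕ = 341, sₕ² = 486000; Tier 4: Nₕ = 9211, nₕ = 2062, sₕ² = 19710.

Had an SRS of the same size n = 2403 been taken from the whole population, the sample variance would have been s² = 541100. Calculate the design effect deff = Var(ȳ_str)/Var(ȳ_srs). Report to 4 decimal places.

2.3319

Var(ȳ_str) = Σ Wₕ²(1−fₕ)sₕ²/nₕ with Wₕ = Nₕ/21919:
  Tier 2: (12708/21919)²·(1−341/12708)·486000/341 = 466.21043
  Tier 4: (9211/21919)²·(1−2062/9211)·19710/2062 = 1.3101124
  → Var(ȳ_str) = 467.52054.
Var(ȳ_srs) = (1 − 2403/21919)·541100/2403 = 200.49052.
deff = 467.52054 / 200.49052 = 2.3319.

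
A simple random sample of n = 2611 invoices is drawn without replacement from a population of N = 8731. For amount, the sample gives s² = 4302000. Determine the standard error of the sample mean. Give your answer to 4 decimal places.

Under SRS without replacement, Var(ȳ) = (1 − f)·s²/n with f = n/N = 2611/8731 = 0.29904936.
Var(ȳ) = (1 − 0.29904936)·4302000/2611 = 0.70095064·1647.6446 = 1154.9175.
SE(ȳ) = √(1154.9175) = 33.9841.

33.9841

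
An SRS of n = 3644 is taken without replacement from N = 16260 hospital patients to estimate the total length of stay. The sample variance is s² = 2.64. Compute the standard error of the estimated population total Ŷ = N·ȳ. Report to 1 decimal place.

385.5

Var(Ŷ) = N²·Var(ȳ) = N²·(1 − n/N)·s²/n.
f = 3644/16260 = 0.22410824; Var(ȳ) = 0.77589176·2.64/3644 = 5.6211697 × 10^-4.
Var(Ŷ) = 16260² · (5.6211697 × 10^-4) = 148616.76.
SE(Ŷ) = √(148616.76) = 385.5.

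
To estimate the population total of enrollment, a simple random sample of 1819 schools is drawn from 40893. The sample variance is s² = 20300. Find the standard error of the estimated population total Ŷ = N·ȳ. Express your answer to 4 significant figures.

133500

Var(Ŷ) = N²·Var(ȳ) = N²·(1 − n/N)·s²/n.
f = 1819/40893 = 0.04448194; Var(ȳ) = 0.95551806·20300/1819 = 10.663561.
Var(Ŷ) = 40893² · 10.663561 = 1.7832006 × 10^10.
SE(Ŷ) = √(1.7832006 × 10^10) = 133500.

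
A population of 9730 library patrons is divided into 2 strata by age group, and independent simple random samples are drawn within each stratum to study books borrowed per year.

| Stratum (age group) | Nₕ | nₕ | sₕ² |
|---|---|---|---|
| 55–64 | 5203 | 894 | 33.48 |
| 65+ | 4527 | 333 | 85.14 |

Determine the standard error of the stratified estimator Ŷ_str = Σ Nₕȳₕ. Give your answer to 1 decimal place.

Var(Ŷ_str) = Σₕ Nₕ²(1 − fₕ)sₕ²/nₕ.
55–64: 5203²·(1 − 894/5203)·33.48/894 = 839611.25.
65+: 4527²·(1 − 333/4527)·85.14/333 = 4.8543192 × 10^6.
Sum = 5.6939305 × 10^6.
SE = √(5.6939305 × 10^6) = 2386.2.

2386.2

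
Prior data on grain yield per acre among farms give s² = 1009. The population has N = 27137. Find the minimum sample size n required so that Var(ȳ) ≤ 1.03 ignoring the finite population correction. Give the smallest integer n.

Without fpc, n₀ = s²/D = 1009/1.03 = 979.6117.
Rounding up, n = 980.

980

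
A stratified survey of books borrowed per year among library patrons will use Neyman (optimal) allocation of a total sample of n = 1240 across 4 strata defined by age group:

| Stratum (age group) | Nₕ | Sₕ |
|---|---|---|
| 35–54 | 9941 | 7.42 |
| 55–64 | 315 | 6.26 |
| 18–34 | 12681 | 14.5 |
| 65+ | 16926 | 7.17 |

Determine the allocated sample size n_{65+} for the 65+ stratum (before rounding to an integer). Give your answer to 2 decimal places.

395.01

Neyman allocation: nₕ = n·NₕSₕ / Σⱼ NⱼSⱼ.
Σ NⱼSⱼ = 9941·7.42 + 315·6.26 + 12681·14.5 + 16926·7.17 = 380968.04.
n_{65+} = 1240·16926·7.17 / 380968.04 = 395.01.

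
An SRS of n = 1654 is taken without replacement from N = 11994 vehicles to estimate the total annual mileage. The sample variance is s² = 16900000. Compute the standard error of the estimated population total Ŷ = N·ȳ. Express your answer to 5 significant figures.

Var(Ŷ) = N²·Var(ȳ) = N²·(1 − n/N)·s²/n.
f = 1654/11994 = 0.13790228; Var(ȳ) = 0.86209772·16900000/1654 = 8808.6163.
Var(Ŷ) = 11994² · 8808.6163 = 1.2671726 × 10^12.
SE(Ŷ) = √(1.2671726 × 10^12) = 1.1257 × 10^6.

1.1257 × 10^6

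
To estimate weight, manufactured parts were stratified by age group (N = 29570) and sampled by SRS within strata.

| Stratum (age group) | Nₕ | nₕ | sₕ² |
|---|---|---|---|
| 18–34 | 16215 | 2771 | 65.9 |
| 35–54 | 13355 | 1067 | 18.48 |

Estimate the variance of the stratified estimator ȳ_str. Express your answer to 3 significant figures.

Var(ȳ_str) = Σₕ Wₕ²(1 − fₕ)sₕ²/nₕ with Wₕ = Nₕ/N, N = 29570.
18–34: Wₕ = 0.54835982; term = 0.54835982²·(1 − 0.17089115)·65.9/2771 = 0.0059291399.
35–54: Wₕ = 0.45164018; term = 0.45164018²·(1 − 0.07989517)·18.48/1067 = 0.0032505735.
Sum = 0.0091797134.

0.00918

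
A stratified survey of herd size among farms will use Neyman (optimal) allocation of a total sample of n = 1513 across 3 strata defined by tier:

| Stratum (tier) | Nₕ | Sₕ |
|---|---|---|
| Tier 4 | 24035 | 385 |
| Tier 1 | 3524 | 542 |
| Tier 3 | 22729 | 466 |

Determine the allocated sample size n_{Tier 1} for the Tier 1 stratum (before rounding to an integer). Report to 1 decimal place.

132.8

Neyman allocation: nₕ = n·NₕSₕ / Σⱼ NⱼSⱼ.
Σ NⱼSⱼ = 24035·385 + 3524·542 + 22729·466 = 2.1755197 × 10^7.
n_{Tier 1} = 1513·3524·542 / (2.1755197 × 10^7) = 132.8.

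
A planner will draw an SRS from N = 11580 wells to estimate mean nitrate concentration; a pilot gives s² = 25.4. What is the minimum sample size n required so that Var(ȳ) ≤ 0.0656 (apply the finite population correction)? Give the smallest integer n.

Without fpc, n₀ = s²/D = 25.4/0.0656 = 387.1951.
With fpc, (1 − n/N)·s²/n ≤ D requires n ≥ n₀/(1 + n₀/N) = 387.1951/(1 + 387.1951/11580) = 374.6675.
Rounding up, n = 375.

375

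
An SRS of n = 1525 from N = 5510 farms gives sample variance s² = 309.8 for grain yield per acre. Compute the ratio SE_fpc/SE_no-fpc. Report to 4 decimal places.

0.8504

f = n/N = 1525/5510 = 0.27676951.
SE_no-fpc = √(s²/n) = 0.45071892; SE_fpc = √((1−f)s²/n) = 0.3833047.
Ratio = √(1−f) = 0.85042959.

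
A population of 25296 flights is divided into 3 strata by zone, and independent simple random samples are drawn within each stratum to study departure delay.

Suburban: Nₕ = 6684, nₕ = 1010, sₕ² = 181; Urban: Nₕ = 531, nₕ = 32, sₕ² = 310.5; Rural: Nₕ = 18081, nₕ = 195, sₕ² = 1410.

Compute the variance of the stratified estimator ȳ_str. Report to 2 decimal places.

Var(ȳ_str) = Σₕ Wₕ²(1 − fₕ)sₕ²/nₕ with Wₕ = Nₕ/N, N = 25296.
Suburban: Wₕ = 0.26423150; term = 0.26423150²·(1 − 0.15110712)·181/1010 = 0.010621339.
Urban: Wₕ = 0.02099146; term = 0.02099146²·(1 − 0.06026365)·310.5/32 = 0.0040179357.
Rural: Wₕ = 0.71477704; term = 0.71477704²·(1 − 0.01078480)·1410/195 = 3.6544033.
Sum = 3.6690426.

3.67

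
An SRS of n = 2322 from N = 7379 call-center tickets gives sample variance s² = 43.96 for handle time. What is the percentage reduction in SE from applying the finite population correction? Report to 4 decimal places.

17.2157

f = n/N = 2322/7379 = 0.31467679.
SE_no-fpc = √(s²/n) = 0.13759344; SE_fpc = √((1−f)s²/n) = 0.1139057.
Ratio = √(1−f) = 0.82784251. Reduction = 100·(1 − 0.82784251) = 17.2157%.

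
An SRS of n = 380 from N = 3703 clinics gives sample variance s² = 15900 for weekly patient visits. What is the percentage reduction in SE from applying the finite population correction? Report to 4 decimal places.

5.2698

f = n/N = 380/3703 = 0.10261950.
SE_no-fpc = √(s²/n) = 6.4685474; SE_fpc = √((1−f)s²/n) = 6.1276659.
Ratio = √(1−f) = 0.94730170. Reduction = 100·(1 − 0.94730170) = 5.2698%.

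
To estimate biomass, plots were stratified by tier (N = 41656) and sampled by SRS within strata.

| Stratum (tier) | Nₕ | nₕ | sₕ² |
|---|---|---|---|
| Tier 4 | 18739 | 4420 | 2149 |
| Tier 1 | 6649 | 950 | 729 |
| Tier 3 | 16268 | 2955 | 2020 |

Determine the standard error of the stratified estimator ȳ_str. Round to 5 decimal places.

Var(ȳ_str) = Σₕ Wₕ²(1 − fₕ)sₕ²/nₕ with Wₕ = Nₕ/N, N = 41656.
Tier 4: Wₕ = 0.44985116; term = 0.44985116²·(1 − 0.23587171)·2149/4420 = 0.075182734.
Tier 1: Wₕ = 0.15961686; term = 0.15961686²·(1 − 0.14287863)·729/950 = 0.01675729.
Tier 3: Wₕ = 0.39053198; term = 0.39053198²·(1 − 0.18164495)·2020/2955 = 0.085319608.
Sum = 0.17725963.
SE = √(0.17725963) = 0.42102.

0.42102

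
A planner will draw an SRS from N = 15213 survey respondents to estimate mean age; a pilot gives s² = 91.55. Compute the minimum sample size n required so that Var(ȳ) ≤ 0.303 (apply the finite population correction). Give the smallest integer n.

Without fpc, n₀ = s²/D = 91.55/0.303 = 302.1452.
With fpc, (1 − n/N)·s²/n ≤ D requires n ≥ n₀/(1 + n₀/N) = 302.1452/(1 + 302.1452/15213) = 296.2612.
Rounding up, n = 297.

297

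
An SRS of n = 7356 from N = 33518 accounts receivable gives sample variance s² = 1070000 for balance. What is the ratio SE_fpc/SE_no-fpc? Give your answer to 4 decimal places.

0.8835

f = n/N = 7356/33518 = 0.21946417.
SE_no-fpc = √(s²/n) = 12.060659; SE_fpc = √((1−f)s²/n) = 10.655343.
Ratio = √(1−f) = 0.88347939.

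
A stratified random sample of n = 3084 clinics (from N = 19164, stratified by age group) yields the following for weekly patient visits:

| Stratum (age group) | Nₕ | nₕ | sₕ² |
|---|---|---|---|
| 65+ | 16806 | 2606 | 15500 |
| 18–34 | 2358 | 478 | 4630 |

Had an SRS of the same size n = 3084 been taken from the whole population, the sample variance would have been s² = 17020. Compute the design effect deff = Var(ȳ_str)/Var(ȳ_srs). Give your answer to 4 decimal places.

0.8599

Var(ȳ_str) = Σ Wₕ²(1−fₕ)sₕ²/nₕ with Wₕ = Nₕ/19164:
  65+: (16806/19164)²·(1−2606/16806)·15500/2606 = 3.8648947
  18–34: (2358/19164)²·(1−478/2358)·4630/478 = 0.11691828
  → Var(ȳ_str) = 3.981813.
Var(ȳ_srs) = (1 − 3084/19164)·17020/3084 = 4.6306832.
deff = 3.981813 / 4.6306832 = 0.8599.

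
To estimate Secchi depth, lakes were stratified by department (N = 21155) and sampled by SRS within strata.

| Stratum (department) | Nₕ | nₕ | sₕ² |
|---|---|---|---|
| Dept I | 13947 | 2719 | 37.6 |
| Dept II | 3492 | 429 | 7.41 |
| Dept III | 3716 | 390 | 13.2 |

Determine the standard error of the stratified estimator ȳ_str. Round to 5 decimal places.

Var(ȳ_str) = Σₕ Wₕ²(1 − fₕ)sₕ²/nₕ with Wₕ = Nₕ/N, N = 21155.
Dept I: Wₕ = 0.65927677; term = 0.65927677²·(1 − 0.19495232)·37.6/2719 = 0.004838779.
Dept II: Wₕ = 0.16506736; term = 0.16506736²·(1 − 0.12285223)·7.41/429 = 4.1281559 × 10^-4.
Dept III: Wₕ = 0.17565587; term = 0.17565587²·(1 − 0.10495156)·13.2/390 = 9.3471931 × 10^-4.
Sum = 0.0061863139.
SE = √(0.0061863139) = 0.07865.

0.07865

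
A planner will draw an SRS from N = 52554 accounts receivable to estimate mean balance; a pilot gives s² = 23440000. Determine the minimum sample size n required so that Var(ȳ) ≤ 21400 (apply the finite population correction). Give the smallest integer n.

1073

Without fpc, n₀ = s²/D = 23440000/21400 = 1095.3271.
With fpc, (1 − n/N)·s²/n ≤ D requires n ≥ n₀/(1 + n₀/N) = 1095.3271/(1 + 1095.3271/52554) = 1072.9644.
Rounding up, n = 1073.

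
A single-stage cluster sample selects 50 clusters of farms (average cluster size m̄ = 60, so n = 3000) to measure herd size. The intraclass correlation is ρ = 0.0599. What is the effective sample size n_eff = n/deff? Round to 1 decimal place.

deff = 1 + (60 − 1)·0.0599 = 1 + 3.5341 = 4.5341.
n_eff = 3000 / 4.5341 = 661.7.

661.7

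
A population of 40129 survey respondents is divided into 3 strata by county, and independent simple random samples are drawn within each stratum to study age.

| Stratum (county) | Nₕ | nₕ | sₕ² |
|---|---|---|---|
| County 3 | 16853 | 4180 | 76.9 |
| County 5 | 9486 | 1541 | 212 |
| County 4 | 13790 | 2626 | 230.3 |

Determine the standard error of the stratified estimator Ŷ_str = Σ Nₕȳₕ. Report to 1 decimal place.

Var(Ŷ_str) = Σₕ Nₕ²(1 − fₕ)sₕ²/nₕ.
County 3: 16853²·(1 − 4180/16853)·76.9/4180 = 3.9292233 × 10^6.
County 5: 9486²·(1 − 1541/9486)·212/1541 = 1.0368364 × 10^7.
County 4: 13790²·(1 − 2626/13790)·230.3/2626 = 1.350154 × 10^7.
Sum = 2.7799127 × 10^7.
SE = √(2.7799127 × 10^7) = 5272.5.

5272.5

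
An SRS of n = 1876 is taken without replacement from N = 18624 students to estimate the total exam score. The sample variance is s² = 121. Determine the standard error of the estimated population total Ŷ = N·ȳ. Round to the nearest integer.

Var(Ŷ) = N²·Var(ȳ) = N²·(1 − n/N)·s²/n.
f = 1876/18624 = 0.10073024; Var(ȳ) = 0.89926976·121/1876 = 0.058001941.
Var(Ŷ) = 18624² · 0.058001941 = 2.0118169 × 10^7.
SE(Ŷ) = √(2.0118169 × 10^7) = 4485.

4485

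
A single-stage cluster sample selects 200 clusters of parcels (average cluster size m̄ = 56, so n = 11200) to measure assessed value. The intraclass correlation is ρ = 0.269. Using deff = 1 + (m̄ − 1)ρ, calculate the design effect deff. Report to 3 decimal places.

15.795

deff = 1 + (56 − 1)·0.269 = 1 + 14.795 = 15.795.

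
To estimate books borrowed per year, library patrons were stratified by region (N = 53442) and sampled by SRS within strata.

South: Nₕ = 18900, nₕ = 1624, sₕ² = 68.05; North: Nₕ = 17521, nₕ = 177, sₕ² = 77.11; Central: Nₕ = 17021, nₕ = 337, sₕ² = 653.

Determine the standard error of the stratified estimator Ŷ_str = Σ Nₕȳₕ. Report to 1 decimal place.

Var(Ŷ_str) = Σₕ Nₕ²(1 − fₕ)sₕ²/nₕ.
South: 18900²·(1 − 1624/18900)·68.05/1624 = 1.3681922 × 10^7.
North: 17521²·(1 − 177/17521)·77.11/177 = 1.3238708 × 10^8.
Central: 17021²·(1 − 337/17021)·653/337 = 5.5026075 × 10^8.
Sum = 6.9632975 × 10^8.
SE = √(6.9632975 × 10^8) = 26388.1.

26388.1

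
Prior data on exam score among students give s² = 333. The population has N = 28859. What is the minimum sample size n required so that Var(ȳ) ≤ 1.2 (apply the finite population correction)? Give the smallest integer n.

275

Without fpc, n₀ = s²/D = 333/1.2 = 277.5000.
With fpc, (1 − n/N)·s²/n ≤ D requires n ≥ n₀/(1 + n₀/N) = 277.5000/(1 + 277.5000/28859) = 274.8571.
Rounding up, n = 275.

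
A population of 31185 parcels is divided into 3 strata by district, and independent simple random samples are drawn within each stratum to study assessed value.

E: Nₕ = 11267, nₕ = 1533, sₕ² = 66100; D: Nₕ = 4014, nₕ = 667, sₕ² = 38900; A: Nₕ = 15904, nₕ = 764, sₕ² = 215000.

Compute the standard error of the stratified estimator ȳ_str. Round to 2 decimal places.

Var(ȳ_str) = Σₕ Wₕ²(1 − fₕ)sₕ²/nₕ with Wₕ = Nₕ/N, N = 31185.
E: Wₕ = 0.36129549; term = 0.36129549²·(1 − 0.13606106)·66100/1533 = 4.8625877.
D: Wₕ = 0.12871573; term = 0.12871573²·(1 − 0.16616841)·38900/667 = 0.80568514.
A: Wₕ = 0.50998878; term = 0.50998878²·(1 − 0.04803823)·215000/764 = 69.676423.
Sum = 75.344696.
SE = √(75.344696) = 8.68.

8.68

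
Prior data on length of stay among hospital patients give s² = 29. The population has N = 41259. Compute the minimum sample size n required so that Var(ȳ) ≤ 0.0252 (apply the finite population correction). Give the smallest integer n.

1120

Without fpc, n₀ = s²/D = 29/0.0252 = 1150.7937.
With fpc, (1 − n/N)·s²/n ≤ D requires n ≥ n₀/(1 + n₀/N) = 1150.7937/(1 + 1150.7937/41259) = 1119.5668.
Rounding up, n = 1120.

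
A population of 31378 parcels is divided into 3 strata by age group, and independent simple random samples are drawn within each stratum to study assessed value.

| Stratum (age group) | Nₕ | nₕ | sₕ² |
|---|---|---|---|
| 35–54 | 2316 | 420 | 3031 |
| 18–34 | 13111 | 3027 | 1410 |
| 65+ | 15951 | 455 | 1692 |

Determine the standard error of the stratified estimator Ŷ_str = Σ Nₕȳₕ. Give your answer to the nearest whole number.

Var(Ŷ_str) = Σₕ Nₕ²(1 − fₕ)sₕ²/nₕ.
35–54: 2316²·(1 − 420/2316)·3031/420 = 3.1689365 × 10^7.
18–34: 13111²·(1 − 3027/13111)·1410/3027 = 6.1585057 × 10^7.
65+: 15951²·(1 − 455/15951)·1692/455 = 9.1917136 × 10^8.
Sum = 1.0124458 × 10^9.
SE = √(1.0124458 × 10^9) = 31819.

31819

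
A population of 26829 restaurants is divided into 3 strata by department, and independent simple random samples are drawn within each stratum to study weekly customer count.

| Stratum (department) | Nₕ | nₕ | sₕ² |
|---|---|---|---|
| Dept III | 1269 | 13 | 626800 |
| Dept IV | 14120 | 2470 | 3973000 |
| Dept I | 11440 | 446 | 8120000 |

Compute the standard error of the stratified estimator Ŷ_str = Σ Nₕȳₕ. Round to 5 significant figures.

Var(Ŷ_str) = Σₕ Nₕ²(1 − fₕ)sₕ²/nₕ.
Dept III: 1269²·(1 − 13/1269)·626800/13 = 7.6848766 × 10^10.
Dept IV: 14120²·(1 − 2470/14120)·3973000/2470 = 2.6459537 × 10^11.
Dept I: 11440²·(1 − 446/11440)·8120000/446 = 2.2898283 × 10^12.
Sum = 2.6312724 × 10^12.
SE = √(2.6312724 × 10^12) = 1.6221 × 10^6.

1.6221 × 10^6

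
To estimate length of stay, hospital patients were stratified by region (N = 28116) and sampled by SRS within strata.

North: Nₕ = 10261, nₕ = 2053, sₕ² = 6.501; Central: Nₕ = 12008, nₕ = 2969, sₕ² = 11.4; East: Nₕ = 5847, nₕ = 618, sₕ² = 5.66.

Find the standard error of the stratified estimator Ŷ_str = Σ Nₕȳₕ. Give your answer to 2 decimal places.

Var(Ŷ_str) = Σₕ Nₕ²(1 − fₕ)sₕ²/nₕ.
North: 10261²·(1 − 2053/10261)·6.501/2053 = 266697.07.
Central: 12008²·(1 − 2969/12008)·11.4/2969 = 416759.7.
East: 5847²·(1 − 618/5847)·5.66/618 = 280013.97.
Sum = 963470.74.
SE = √(963470.74) = 981.57.

981.57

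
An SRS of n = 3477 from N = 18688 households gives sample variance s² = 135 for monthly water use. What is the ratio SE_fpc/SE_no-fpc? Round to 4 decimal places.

f = n/N = 3477/18688 = 0.18605522.
SE_no-fpc = √(s²/n) = 0.1970446; SE_fpc = √((1−f)s²/n) = 0.17777145.
Ratio = √(1−f) = 0.90218888.

0.9022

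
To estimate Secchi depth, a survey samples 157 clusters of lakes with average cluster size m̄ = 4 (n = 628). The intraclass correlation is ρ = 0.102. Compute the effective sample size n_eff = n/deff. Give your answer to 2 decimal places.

deff = 1 + (4 − 1)·0.102 = 1 + 0.306 = 1.306.
n_eff = 628 / 1.306 = 480.86.

480.86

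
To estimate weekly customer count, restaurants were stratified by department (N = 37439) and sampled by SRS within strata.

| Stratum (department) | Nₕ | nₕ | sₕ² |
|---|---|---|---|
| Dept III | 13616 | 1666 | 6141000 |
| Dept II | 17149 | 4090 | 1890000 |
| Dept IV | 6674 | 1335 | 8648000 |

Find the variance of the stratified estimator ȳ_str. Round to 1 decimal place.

Var(ȳ_str) = Σₕ Wₕ²(1 − fₕ)sₕ²/nₕ with Wₕ = Nₕ/N, N = 37439.
Dept III: Wₕ = 0.36368493; term = 0.36368493²·(1 − 0.12235605)·6141000/1666 = 427.89092.
Dept II: Wₕ = 0.45805176; term = 0.45805176²·(1 − 0.23849787)·1890000/4090 = 73.830998.
Dept IV: Wₕ = 0.17826331; term = 0.17826331²·(1 − 0.20002997)·8648000/1335 = 164.67666.
Sum = 666.39858.

666.4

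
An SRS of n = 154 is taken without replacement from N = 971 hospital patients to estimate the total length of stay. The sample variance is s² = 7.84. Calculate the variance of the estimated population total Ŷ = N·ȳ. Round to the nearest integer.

40387

Var(Ŷ) = N²·Var(ȳ) = N²·(1 − n/N)·s²/n.
f = 154/971 = 0.15859938; Var(ȳ) = 0.84140062·7.84/154 = 0.042834941.
Var(Ŷ) = 971² · 0.042834941 = 40386.539.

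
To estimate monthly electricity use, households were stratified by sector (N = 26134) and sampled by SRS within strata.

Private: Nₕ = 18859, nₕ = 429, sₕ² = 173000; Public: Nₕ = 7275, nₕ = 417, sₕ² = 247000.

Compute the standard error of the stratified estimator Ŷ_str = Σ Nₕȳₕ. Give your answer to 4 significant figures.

412000

Var(Ŷ_str) = Σₕ Nₕ²(1 − fₕ)sₕ²/nₕ.
Private: 18859²·(1 − 429/18859)·173000/429 = 1.4016281 × 10^11.
Public: 7275²·(1 − 417/7275)·247000/417 = 2.9552306 × 10^10.
Sum = 1.6971512 × 10^11.
SE = √(1.6971512 × 10^11) = 412000.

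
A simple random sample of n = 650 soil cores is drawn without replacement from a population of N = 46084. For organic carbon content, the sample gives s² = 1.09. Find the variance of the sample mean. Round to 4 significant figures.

Under SRS without replacement, Var(ȳ) = (1 − f)·s²/n with f = n/N = 650/46084 = 0.01410468.
Var(ȳ) = (1 − 0.01410468)·1.09/650 = 0.98589532·0.0016769231 = 0.0016532706.

0.001653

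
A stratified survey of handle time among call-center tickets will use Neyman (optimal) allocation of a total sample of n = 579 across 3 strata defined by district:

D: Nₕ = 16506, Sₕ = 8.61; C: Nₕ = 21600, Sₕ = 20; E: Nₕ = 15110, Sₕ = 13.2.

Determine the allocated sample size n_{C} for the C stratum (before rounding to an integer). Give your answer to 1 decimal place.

Neyman allocation: nₕ = n·NₕSₕ / Σⱼ NⱼSⱼ.
Σ NⱼSⱼ = 16506·8.61 + 21600·20 + 15110·13.2 = 773568.66.
n_{C} = 579·21600·20 / 773568.66 = 323.3.

323.3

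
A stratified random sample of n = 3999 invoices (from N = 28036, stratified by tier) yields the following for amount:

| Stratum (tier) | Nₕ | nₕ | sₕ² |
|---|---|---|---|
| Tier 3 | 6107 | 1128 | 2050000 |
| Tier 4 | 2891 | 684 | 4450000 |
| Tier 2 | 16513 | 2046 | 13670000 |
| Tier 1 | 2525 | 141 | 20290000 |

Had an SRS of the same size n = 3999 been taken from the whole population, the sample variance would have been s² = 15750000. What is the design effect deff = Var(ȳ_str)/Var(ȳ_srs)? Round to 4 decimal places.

0.9642

Var(ȳ_str) = Σ Wₕ²(1−fₕ)sₕ²/nₕ with Wₕ = Nₕ/28036:
  Tier 3: (6107/28036)²·(1−1128/6107)·2050000/1128 = 70.304432
  Tier 4: (2891/28036)²·(1−684/2891)·4450000/684 = 52.810737
  Tier 2: (16513/28036)²·(1−2046/16513)·13670000/2046 = 2030.6508
  Tier 1: (2525/28036)²·(1−141/2525)·20290000/141 = 1102.0428
  → Var(ȳ_str) = 3255.8088.
Var(ȳ_srs) = (1 − 3999/28036)·15750000/3999 = 3376.7069.
deff = 3255.8088 / 3376.7069 = 0.9642.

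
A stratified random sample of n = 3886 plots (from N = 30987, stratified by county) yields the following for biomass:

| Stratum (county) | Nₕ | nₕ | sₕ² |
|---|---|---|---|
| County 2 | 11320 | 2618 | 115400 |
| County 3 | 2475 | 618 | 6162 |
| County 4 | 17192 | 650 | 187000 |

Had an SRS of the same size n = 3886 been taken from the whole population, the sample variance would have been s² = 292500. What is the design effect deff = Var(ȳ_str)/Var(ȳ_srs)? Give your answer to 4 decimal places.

1.3638

Var(ȳ_str) = Σ Wₕ²(1−fₕ)sₕ²/nₕ with Wₕ = Nₕ/30987:
  County 2: (11320/30987)²·(1−2618/11320)·115400/2618 = 4.5221255
  County 3: (2475/30987)²·(1−618/2475)·6162/618 = 0.047726684
  County 4: (17192/30987)²·(1−650/17192)·187000/650 = 85.208634
  → Var(ȳ_str) = 89.778486.
Var(ȳ_srs) = (1 − 3886/30987)·292500/3886 = 65.830758.
deff = 89.778486 / 65.830758 = 1.3638.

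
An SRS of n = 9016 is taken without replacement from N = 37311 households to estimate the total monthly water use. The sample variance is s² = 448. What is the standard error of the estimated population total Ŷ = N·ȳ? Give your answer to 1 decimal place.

Var(Ŷ) = N²·Var(ȳ) = N²·(1 − n/N)·s²/n.
f = 9016/37311 = 0.24164456; Var(ȳ) = 0.75835544·448/9016 = 0.037682258.
Var(Ŷ) = 37311² · 0.037682258 = 5.2457875 × 10^7.
SE(Ŷ) = √(5.2457875 × 10^7) = 7242.8.

7242.8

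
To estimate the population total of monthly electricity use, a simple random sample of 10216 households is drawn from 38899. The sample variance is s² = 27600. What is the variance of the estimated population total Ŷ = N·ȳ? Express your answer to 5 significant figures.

3.0143 × 10^9

Var(Ŷ) = N²·Var(ȳ) = N²·(1 − n/N)·s²/n.
f = 10216/38899 = 0.26262886; Var(ȳ) = 0.73737114·27600/10216 = 1.9921147.
Var(Ŷ) = 38899² · 1.9921147 = 3.0143329 × 10^9.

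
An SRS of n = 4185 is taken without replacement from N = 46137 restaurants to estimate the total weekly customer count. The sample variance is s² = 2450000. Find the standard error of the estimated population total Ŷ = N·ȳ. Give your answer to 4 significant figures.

1.064 × 10^6

Var(Ŷ) = N²·Var(ȳ) = N²·(1 − n/N)·s²/n.
f = 4185/46137 = 0.09070811; Var(ȳ) = 0.90929189·2450000/4185 = 532.32142.
Var(Ŷ) = 46137² · 532.32142 = 1.1331115 × 10^12.
SE(Ŷ) = √(1.1331115 × 10^12) = 1.064 × 10^6.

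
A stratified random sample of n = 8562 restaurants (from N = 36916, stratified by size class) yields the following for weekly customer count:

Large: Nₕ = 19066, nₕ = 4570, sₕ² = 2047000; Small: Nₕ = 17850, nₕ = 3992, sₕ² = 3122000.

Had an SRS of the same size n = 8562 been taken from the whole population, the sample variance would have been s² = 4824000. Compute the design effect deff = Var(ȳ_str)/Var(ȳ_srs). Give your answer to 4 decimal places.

0.5380

Var(ȳ_str) = Σ Wₕ²(1−fₕ)sₕ²/nₕ with Wₕ = Nₕ/36916:
  Large: (19066/36916)²·(1−4570/19066)·2047000/4570 = 90.84063
  Small: (17850/36916)²·(1−3992/17850)·3122000/3992 = 141.95538
  → Var(ȳ_str) = 232.79601.
Var(ȳ_srs) = (1 − 8562/36916)·4824000/8562 = 432.74472.
deff = 232.79601 / 432.74472 = 0.5380.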